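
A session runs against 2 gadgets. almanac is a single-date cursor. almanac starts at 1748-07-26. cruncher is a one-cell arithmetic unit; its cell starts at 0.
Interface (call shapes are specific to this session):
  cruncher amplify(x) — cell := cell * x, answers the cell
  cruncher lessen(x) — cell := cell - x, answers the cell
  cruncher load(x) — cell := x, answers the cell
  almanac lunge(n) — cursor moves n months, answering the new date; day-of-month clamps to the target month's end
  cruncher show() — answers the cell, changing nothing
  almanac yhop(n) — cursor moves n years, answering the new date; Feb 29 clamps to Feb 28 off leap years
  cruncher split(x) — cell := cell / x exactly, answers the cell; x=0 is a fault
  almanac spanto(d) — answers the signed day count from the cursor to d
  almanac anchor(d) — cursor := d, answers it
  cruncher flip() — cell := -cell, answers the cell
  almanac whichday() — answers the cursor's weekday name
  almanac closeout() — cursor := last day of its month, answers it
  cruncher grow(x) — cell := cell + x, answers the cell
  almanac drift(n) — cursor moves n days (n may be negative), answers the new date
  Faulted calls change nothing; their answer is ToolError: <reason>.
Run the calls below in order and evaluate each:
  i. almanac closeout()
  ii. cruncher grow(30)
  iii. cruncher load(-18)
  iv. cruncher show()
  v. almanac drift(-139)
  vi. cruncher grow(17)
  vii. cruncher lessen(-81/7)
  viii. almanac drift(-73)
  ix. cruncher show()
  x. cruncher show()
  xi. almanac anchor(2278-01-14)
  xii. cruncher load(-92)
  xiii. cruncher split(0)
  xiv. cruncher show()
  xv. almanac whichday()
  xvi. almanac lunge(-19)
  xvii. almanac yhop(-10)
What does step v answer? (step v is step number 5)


% almanac closeout() -> 1748-07-31
% cruncher grow(x: 30) -> 30
% cruncher load(x: -18) -> -18
% cruncher show() -> -18
% almanac drift(n: -139) -> 1748-03-14
% cruncher grow(x: 17) -> -1
% cruncher lessen(x: -81/7) -> 74/7
% almanac drift(n: -73) -> 1748-01-01
% cruncher show() -> 74/7
% cruncher show() -> 74/7
% almanac anchor(d: 2278-01-14) -> 2278-01-14
% cruncher load(x: -92) -> -92
% cruncher split(x: 0) -> ToolError: division by zero
% cruncher show() -> -92
% almanac whichday() -> Monday
% almanac lunge(n: -19) -> 2276-06-14
% almanac yhop(n: -10) -> 2266-06-14

Answer: 1748-03-14


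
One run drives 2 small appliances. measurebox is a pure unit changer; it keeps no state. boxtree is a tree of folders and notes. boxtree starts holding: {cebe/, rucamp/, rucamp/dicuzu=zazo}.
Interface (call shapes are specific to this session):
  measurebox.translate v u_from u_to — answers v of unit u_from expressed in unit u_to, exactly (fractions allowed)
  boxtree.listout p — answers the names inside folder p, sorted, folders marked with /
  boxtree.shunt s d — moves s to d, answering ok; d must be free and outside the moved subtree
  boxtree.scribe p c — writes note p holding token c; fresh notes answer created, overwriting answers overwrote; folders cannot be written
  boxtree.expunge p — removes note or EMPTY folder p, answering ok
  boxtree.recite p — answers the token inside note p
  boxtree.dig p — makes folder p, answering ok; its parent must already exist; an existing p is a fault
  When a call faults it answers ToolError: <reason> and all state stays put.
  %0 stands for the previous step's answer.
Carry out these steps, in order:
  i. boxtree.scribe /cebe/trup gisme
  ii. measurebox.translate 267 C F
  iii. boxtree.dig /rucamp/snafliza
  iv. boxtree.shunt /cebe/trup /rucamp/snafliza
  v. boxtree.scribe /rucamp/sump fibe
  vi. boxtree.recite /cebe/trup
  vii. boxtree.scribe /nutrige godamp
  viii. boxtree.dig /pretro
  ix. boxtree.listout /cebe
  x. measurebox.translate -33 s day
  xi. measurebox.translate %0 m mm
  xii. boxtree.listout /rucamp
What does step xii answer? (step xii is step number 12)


Step: boxtree.scribe[/cebe/trup; gisme]
Result: created
Step: measurebox.translate[267; C; F]
Result: 2563/5
Step: boxtree.dig[/rucamp/snafliza]
Result: ok
Step: boxtree.shunt[/cebe/trup; /rucamp/snafliza]
Result: ToolError: exists
Step: boxtree.scribe[/rucamp/sump; fibe]
Result: created
Step: boxtree.recite[/cebe/trup]
Result: gisme
Step: boxtree.scribe[/nutrige; godamp]
Result: created
Step: boxtree.dig[/pretro]
Result: ok
Step: boxtree.listout[/cebe]
Result: [trup]
Step: measurebox.translate[-33; s; day]
Result: -11/28800
Step: measurebox.translate[%0; m; mm]
Result: -55/144
Step: boxtree.listout[/rucamp]
Result: [dicuzu, snafliza/, sump]

Answer: [dicuzu, snafliza/, sump]


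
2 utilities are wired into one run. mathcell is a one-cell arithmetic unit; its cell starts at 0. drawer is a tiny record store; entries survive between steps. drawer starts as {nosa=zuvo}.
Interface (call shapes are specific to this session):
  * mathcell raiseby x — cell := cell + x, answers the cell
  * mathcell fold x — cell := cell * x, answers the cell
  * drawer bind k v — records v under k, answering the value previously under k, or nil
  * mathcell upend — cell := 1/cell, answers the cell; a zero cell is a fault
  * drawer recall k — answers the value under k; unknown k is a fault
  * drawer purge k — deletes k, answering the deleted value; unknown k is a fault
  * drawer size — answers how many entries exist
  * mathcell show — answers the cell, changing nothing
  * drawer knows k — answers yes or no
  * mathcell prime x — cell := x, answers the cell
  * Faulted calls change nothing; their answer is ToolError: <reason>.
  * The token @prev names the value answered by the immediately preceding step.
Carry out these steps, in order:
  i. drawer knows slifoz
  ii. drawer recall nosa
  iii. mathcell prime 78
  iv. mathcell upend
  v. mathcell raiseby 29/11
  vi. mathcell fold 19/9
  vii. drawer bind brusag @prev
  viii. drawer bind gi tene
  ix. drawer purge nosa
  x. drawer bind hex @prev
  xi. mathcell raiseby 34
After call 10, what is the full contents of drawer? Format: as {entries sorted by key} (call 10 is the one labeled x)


Answer: {brusag=43187/7722, gi=tene, hex=zuvo}

Derivation:
Act: drawer knows[k→slifoz]
Obs: no
Act: drawer recall[k→nosa]
Obs: zuvo
Act: mathcell prime[x→78]
Obs: 78
Act: mathcell upend[]
Obs: 1/78
Act: mathcell raiseby[x→29/11]
Obs: 2273/858
Act: mathcell fold[x→19/9]
Obs: 43187/7722
Act: drawer bind[k→brusag; v→@prev]
Obs: nil
Act: drawer bind[k→gi; v→tene]
Obs: nil
Act: drawer purge[k→nosa]
Obs: zuvo
Act: drawer bind[k→hex; v→@prev]
Obs: nil
Act: mathcell raiseby[x→34]
Obs: 305735/7722


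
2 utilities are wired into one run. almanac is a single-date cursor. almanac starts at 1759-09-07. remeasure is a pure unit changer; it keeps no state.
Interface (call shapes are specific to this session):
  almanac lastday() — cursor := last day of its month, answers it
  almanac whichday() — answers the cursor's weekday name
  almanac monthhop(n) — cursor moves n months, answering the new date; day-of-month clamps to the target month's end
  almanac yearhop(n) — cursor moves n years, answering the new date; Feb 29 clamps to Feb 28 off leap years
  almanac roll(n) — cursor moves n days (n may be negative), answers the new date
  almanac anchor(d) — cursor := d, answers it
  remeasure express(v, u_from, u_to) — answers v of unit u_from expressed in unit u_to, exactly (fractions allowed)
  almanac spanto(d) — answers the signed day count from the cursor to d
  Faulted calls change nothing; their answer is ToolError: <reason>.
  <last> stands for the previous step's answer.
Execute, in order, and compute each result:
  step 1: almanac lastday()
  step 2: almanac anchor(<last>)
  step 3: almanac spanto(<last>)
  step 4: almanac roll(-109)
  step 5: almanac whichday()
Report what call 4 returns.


Answer: 1759-06-13

Derivation:
→ almanac lastday()
← 1759-09-30
→ almanac anchor(d→<last>)
← 1759-09-30
→ almanac spanto(d→<last>)
← 0
→ almanac roll(n→-109)
← 1759-06-13
→ almanac whichday()
← Wednesday


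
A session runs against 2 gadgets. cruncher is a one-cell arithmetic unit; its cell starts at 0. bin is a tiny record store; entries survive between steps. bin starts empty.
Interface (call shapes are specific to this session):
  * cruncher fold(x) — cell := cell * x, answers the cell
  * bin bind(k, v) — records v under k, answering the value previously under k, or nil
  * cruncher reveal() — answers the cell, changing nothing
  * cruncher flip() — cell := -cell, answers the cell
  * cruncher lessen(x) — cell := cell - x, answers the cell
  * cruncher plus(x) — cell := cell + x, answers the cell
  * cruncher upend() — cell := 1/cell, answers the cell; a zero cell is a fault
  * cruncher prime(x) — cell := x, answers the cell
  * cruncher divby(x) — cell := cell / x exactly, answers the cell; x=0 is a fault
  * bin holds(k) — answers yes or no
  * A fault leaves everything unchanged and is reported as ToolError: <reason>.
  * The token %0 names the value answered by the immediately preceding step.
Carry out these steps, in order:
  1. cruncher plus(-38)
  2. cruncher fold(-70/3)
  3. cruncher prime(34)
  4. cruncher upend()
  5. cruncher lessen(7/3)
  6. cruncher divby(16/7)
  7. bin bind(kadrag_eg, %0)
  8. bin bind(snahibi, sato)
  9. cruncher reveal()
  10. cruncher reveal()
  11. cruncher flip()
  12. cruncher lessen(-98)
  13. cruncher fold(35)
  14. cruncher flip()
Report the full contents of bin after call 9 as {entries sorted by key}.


Using cruncher plus on -38, — result: -38.
I use cruncher fold on -70/3, which returns 2660/3.
Calling cruncher prime on 34, yielding 34.
Next I call cruncher upend, giving 1/34.
Then cruncher lessen on 7/3, which returns -235/102.
I use cruncher divby on 16/7, and see -1645/1632.
Next I call bin bind on kadrag_eg, %0: nil.
I invoke bin bind on snahibi, sato, yielding nil.
Now I run cruncher reveal(), and see -1645/1632.
Using cruncher reveal, and observe -1645/1632.
I invoke cruncher flip, which returns 1645/1632.
I invoke cruncher lessen on -98: 161581/1632.
I invoke cruncher fold on 35, — result: 5655335/1632.
I try cruncher flip, and get -5655335/1632.

Answer: {kadrag_eg=-1645/1632, snahibi=sato}


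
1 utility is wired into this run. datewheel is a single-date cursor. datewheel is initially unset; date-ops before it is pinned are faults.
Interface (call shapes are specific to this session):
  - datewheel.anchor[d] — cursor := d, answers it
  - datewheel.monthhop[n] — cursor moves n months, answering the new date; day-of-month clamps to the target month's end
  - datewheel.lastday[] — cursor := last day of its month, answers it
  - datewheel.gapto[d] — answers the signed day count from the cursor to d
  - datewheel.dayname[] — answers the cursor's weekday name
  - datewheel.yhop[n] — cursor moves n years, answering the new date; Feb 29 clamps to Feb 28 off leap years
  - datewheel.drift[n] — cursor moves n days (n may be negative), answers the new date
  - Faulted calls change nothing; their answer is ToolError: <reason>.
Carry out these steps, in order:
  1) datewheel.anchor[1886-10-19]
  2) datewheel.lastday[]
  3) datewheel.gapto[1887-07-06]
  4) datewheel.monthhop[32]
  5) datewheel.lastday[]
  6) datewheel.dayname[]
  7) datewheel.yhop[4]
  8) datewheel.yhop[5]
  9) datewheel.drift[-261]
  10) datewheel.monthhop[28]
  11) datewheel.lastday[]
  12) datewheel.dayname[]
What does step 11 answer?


! anchor(d→1886-10-19) : 1886-10-19
! lastday() : 1886-10-31
! gapto(d→1887-07-06) : 248
! monthhop(n→32) : 1889-06-30
! lastday() : 1889-06-30
! dayname() : Sunday
! yhop(n→4) : 1893-06-30
! yhop(n→5) : 1898-06-30
! drift(n→-261) : 1897-10-12
! monthhop(n→28) : 1900-02-12
! lastday() : 1900-02-28
! dayname() : Wednesday

Answer: 1900-02-28


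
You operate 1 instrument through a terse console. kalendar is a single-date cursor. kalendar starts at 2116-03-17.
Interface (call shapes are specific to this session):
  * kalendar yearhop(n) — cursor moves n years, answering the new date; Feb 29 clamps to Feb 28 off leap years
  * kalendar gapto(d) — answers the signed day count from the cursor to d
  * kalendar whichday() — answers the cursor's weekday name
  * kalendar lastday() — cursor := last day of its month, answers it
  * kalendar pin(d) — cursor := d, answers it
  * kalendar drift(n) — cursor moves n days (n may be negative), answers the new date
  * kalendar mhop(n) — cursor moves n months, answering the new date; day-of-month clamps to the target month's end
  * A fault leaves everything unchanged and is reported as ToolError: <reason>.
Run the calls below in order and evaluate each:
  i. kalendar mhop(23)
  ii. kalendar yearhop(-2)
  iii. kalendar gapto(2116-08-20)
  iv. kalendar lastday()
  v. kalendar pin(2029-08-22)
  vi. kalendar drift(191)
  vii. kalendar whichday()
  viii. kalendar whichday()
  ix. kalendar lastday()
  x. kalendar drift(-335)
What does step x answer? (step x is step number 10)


Answer: 2029-04-30

Derivation:
·→ kalendar mhop(n: 23)
·← 2118-02-17
·→ kalendar yearhop(n: -2)
·← 2116-02-17
·→ kalendar gapto(d: 2116-08-20)
·← 185
·→ kalendar lastday()
·← 2116-02-29
·→ kalendar pin(d: 2029-08-22)
·← 2029-08-22
·→ kalendar drift(n: 191)
·← 2030-03-01
·→ kalendar whichday()
·← Friday
·→ kalendar whichday()
·← Friday
·→ kalendar lastday()
·← 2030-03-31
·→ kalendar drift(n: -335)
·← 2029-04-30


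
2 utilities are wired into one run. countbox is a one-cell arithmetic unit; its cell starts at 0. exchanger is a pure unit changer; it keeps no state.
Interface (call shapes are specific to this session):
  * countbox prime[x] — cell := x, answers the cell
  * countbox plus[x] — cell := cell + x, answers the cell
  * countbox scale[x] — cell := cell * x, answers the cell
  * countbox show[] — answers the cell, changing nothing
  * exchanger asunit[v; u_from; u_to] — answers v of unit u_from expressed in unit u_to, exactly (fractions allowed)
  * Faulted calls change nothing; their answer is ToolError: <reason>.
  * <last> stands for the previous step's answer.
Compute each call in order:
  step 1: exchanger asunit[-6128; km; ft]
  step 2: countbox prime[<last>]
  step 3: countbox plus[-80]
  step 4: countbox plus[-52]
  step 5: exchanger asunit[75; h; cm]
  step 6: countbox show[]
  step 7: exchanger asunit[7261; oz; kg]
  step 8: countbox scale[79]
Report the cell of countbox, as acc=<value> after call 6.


Answer: acc=-7660050292/381

Derivation:
$ exchanger asunit v→-6128 u_from→km u_to→ft
= -7660000000/381
$ countbox prime x→<last>
= -7660000000/381
$ countbox plus x→-80
= -7660030480/381
$ countbox plus x→-52
= -7660050292/381
$ exchanger asunit v→75 u_from→h u_to→cm
= ToolError: incompatible units
$ countbox show
= -7660050292/381
$ exchanger asunit v→7261 u_from→oz u_to→kg
= 329353419857/1600000000
$ countbox scale x→79
= -605143973068/381


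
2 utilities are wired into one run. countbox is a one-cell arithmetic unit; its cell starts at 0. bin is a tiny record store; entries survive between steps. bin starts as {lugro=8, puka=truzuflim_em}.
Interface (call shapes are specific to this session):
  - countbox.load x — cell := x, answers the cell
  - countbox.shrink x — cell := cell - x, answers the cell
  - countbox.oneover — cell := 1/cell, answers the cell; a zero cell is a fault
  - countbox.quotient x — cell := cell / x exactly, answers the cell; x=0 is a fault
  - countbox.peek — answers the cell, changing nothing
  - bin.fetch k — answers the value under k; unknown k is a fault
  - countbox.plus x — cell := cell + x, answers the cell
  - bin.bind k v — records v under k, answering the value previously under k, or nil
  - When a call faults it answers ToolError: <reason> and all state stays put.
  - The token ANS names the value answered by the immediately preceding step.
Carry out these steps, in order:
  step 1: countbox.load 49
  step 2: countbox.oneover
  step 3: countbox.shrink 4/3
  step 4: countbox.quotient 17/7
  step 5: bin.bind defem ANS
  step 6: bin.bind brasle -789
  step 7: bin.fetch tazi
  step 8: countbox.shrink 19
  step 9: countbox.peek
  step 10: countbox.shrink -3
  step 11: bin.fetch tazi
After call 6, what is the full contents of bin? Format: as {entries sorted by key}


Answer: {brasle=-789, defem=-193/357, lugro=8, puka=truzuflim_em}

Derivation:
>>> load x→49
  49
>>> oneover
  1/49
>>> shrink x→4/3
  -193/147
>>> quotient x→17/7
  -193/357
>>> bind k→defem v→ANS
  nil
>>> bind k→brasle v→-789
  nil
>>> fetch k→tazi
  ToolError: no such key tazi
>>> shrink x→19
  -6976/357
>>> peek
  -6976/357
>>> shrink x→-3
  -5905/357
>>> fetch k→tazi
  ToolError: no such key tazi


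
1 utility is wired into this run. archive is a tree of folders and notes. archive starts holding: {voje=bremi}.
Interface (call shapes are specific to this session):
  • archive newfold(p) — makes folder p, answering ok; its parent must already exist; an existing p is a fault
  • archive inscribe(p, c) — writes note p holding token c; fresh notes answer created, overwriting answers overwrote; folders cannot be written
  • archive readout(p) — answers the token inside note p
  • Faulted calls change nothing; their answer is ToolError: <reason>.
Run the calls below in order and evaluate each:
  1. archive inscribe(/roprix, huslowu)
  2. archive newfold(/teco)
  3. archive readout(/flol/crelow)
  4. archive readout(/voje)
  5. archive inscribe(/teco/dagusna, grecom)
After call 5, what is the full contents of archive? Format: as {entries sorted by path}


Answer: {roprix=huslowu, teco/, teco/dagusna=grecom, voje=bremi}

Derivation:
→ archive inscribe(p='/roprix', c='huslowu')
← created
→ archive newfold(p='/teco')
← ok
→ archive readout(p='/flol/crelow')
← ToolError: not found
→ archive readout(p='/voje')
← bremi
→ archive inscribe(p='/teco/dagusna', c='grecom')
← created


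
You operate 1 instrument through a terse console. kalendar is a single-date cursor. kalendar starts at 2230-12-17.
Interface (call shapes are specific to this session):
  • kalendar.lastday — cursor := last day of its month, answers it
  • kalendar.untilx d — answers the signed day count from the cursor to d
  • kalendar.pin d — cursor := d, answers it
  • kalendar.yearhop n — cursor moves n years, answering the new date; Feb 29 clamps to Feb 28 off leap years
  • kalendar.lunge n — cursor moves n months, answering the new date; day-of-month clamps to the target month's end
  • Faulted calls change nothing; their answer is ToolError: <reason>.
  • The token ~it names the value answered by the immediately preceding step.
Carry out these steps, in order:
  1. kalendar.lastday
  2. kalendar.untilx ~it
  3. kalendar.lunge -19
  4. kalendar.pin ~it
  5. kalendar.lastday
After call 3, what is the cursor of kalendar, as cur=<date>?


>>> kalendar.lastday
  2230-12-31
>>> kalendar.untilx d='~it'
  0
>>> kalendar.lunge n='-19'
  2229-05-31
>>> kalendar.pin d='~it'
  2229-05-31
>>> kalendar.lastday
  2229-05-31

Answer: cur=2229-05-31


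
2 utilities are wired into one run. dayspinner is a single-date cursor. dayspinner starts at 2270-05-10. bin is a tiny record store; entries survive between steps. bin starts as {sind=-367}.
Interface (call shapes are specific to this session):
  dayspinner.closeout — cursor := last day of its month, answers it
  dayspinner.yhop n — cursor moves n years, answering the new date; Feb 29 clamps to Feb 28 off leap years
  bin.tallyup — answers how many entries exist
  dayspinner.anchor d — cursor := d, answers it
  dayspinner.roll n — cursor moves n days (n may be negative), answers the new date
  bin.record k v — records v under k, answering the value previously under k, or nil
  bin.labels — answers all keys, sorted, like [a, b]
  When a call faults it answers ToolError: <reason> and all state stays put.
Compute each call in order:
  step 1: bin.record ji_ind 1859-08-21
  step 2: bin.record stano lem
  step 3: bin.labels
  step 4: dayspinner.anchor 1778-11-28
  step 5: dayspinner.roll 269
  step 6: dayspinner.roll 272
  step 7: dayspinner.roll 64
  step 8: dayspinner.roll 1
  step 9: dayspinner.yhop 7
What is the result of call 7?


Answer: 1780-07-25

Derivation:
Calling record on k→ji_ind, v→1859-08-21: nil.
I run record on k→stano, v→lem, giving nil.
Invoking labels: [ji_ind, sind, stano].
Next I call anchor on d→1778-11-28, giving 1778-11-28.
Invoking roll on n→269, giving 1779-08-24.
Invoking roll on n→272, yielding 1780-05-22.
Now I run roll on n→64, → 1780-07-25.
Using roll on n→1, which returns 1780-07-26.
Then yhop on n→7, yielding 1787-07-26.


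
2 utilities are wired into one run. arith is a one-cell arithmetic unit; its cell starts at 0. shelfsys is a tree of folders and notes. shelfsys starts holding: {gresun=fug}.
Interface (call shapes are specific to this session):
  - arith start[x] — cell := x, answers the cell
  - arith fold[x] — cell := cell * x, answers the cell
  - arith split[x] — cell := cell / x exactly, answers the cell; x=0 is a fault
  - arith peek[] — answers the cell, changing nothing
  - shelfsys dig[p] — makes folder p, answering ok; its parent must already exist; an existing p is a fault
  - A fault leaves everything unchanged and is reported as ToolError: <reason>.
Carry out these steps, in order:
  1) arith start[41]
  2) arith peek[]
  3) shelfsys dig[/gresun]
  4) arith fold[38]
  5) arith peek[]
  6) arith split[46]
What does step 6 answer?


Calling arith start on x→41, → 41.
Using arith peek, yielding 41.
Invoking shelfsys dig on p→/gresun, yielding ToolError: exists.
I try arith fold on x→38, — result: 1558.
Now I run arith peek, which returns 1558.
Next I call arith split on x→46, — result: 779/23.

Answer: 779/23


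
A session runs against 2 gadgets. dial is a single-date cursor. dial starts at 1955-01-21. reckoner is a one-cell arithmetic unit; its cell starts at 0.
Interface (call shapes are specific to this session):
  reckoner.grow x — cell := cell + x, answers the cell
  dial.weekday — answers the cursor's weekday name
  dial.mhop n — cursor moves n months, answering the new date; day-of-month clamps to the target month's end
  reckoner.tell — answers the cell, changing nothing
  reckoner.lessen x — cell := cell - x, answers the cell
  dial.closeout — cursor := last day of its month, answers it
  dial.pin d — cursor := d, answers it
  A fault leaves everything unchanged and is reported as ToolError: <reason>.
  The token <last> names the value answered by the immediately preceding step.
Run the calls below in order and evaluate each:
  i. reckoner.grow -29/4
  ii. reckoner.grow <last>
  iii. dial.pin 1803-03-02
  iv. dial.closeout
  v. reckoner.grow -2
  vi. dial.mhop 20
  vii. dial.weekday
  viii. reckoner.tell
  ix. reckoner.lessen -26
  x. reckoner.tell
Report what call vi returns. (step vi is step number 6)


Now I run reckoner.grow with x: -29/4, → -29/4.
Now I run reckoner.grow with x: <last>, and get -29/2.
Calling dial.pin with d: 1803-03-02, yielding 1803-03-02.
Calling dial.closeout(), and observe 1803-03-31.
Next I call reckoner.grow with x: -2, giving -33/2.
Next I call dial.mhop with n: 20, which returns 1804-11-30.
Now I run dial.weekday(): Friday.
Now I run reckoner.tell(), giving -33/2.
I invoke reckoner.lessen with x: -26: 19/2.
I invoke reckoner.tell: 19/2.

Answer: 1804-11-30


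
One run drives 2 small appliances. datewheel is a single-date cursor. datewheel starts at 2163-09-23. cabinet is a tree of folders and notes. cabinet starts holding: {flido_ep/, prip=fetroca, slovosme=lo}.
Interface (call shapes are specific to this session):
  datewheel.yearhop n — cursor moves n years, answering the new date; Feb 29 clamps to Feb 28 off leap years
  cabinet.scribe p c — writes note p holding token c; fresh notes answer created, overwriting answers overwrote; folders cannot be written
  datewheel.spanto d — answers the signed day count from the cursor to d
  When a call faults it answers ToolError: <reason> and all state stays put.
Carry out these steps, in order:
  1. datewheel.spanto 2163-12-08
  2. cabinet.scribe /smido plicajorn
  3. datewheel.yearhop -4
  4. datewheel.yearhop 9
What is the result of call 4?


Answer: 2168-09-23

Derivation:
>>> datewheel.spanto d: 2163-12-08
  76
>>> cabinet.scribe p: /smido c: plicajorn
  created
>>> datewheel.yearhop n: -4
  2159-09-23
>>> datewheel.yearhop n: 9
  2168-09-23


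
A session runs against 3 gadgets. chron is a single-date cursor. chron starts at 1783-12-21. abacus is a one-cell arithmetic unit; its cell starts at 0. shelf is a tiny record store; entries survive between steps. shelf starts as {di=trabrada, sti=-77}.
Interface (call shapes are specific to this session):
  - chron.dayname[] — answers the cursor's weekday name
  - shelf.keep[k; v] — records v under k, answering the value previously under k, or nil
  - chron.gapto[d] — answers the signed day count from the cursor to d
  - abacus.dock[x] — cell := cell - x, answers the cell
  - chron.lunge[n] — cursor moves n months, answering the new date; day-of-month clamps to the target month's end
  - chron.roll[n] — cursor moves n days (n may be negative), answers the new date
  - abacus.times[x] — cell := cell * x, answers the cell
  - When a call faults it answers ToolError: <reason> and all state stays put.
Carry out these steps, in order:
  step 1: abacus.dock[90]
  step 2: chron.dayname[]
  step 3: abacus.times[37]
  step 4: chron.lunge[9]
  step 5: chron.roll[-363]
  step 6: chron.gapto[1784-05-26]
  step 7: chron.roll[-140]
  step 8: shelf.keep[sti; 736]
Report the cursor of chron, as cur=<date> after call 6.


Answer: cur=1783-09-24

Derivation:
>> abacus.dock(x: 90)
<< -90
>> chron.dayname()
<< Sunday
>> abacus.times(x: 37)
<< -3330
>> chron.lunge(n: 9)
<< 1784-09-21
>> chron.roll(n: -363)
<< 1783-09-24
>> chron.gapto(d: 1784-05-26)
<< 245
>> chron.roll(n: -140)
<< 1783-05-07
>> shelf.keep(k: sti, v: 736)
<< -77


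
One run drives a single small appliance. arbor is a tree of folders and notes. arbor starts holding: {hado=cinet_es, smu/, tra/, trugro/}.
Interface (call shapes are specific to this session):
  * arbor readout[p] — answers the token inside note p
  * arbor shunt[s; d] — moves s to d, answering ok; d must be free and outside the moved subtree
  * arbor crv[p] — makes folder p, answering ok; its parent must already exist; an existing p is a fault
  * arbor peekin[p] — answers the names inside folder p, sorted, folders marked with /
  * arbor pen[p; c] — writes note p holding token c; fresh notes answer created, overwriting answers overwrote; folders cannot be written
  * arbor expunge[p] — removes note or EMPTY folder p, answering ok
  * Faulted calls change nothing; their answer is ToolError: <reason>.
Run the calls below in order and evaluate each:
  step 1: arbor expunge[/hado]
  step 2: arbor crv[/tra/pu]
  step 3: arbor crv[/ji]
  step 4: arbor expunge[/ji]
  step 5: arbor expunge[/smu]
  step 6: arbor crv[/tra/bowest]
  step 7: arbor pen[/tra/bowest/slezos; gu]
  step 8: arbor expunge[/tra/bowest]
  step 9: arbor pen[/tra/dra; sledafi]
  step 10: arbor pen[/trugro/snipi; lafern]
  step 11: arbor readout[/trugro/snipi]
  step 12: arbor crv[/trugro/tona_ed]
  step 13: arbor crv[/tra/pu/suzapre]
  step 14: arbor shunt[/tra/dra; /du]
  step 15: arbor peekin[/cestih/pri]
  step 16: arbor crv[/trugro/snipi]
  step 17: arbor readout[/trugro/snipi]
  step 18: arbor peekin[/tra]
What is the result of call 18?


Answer: [bowest/, pu/]

Derivation:
Act: arbor expunge[p→/hado]
Obs: ok
Act: arbor crv[p→/tra/pu]
Obs: ok
Act: arbor crv[p→/ji]
Obs: ok
Act: arbor expunge[p→/ji]
Obs: ok
Act: arbor expunge[p→/smu]
Obs: ok
Act: arbor crv[p→/tra/bowest]
Obs: ok
Act: arbor pen[p→/tra/bowest/slezos; c→gu]
Obs: created
Act: arbor expunge[p→/tra/bowest]
Obs: ToolError: not empty
Act: arbor pen[p→/tra/dra; c→sledafi]
Obs: created
Act: arbor pen[p→/trugro/snipi; c→lafern]
Obs: created
Act: arbor readout[p→/trugro/snipi]
Obs: lafern
Act: arbor crv[p→/trugro/tona_ed]
Obs: ok
Act: arbor crv[p→/tra/pu/suzapre]
Obs: ok
Act: arbor shunt[s→/tra/dra; d→/du]
Obs: ok
Act: arbor peekin[p→/cestih/pri]
Obs: ToolError: not found
Act: arbor crv[p→/trugro/snipi]
Obs: ToolError: exists
Act: arbor readout[p→/trugro/snipi]
Obs: lafern
Act: arbor peekin[p→/tra]
Obs: [bowest/, pu/]


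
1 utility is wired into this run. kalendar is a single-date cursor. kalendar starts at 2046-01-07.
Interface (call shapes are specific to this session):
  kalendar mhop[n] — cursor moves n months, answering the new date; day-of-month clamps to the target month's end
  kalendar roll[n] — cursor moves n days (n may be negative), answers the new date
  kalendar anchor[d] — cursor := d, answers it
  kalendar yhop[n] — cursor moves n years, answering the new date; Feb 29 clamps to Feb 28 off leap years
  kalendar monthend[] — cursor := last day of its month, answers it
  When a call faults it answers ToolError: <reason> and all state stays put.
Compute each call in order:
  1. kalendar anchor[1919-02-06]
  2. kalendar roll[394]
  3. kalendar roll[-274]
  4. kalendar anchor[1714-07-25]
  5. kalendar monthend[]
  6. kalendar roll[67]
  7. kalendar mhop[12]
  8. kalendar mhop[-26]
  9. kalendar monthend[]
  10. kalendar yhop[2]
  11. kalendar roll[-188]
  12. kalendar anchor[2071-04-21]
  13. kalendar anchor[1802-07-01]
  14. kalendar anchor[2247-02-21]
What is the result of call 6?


// 1. kalendar anchor(1919-02-06) => 1919-02-06
// 2. kalendar roll(394) => 1920-03-06
// 3. kalendar roll(-274) => 1919-06-06
// 4. kalendar anchor(1714-07-25) => 1714-07-25
// 5. kalendar monthend() => 1714-07-31
// 6. kalendar roll(67) => 1714-10-06
// 7. kalendar mhop(12) => 1715-10-06
// 8. kalendar mhop(-26) => 1713-08-06
// 9. kalendar monthend() => 1713-08-31
// 10. kalendar yhop(2) => 1715-08-31
// 11. kalendar roll(-188) => 1715-02-24
// 12. kalendar anchor(2071-04-21) => 2071-04-21
// 13. kalendar anchor(1802-07-01) => 1802-07-01
// 14. kalendar anchor(2247-02-21) => 2247-02-21

Answer: 1714-10-06


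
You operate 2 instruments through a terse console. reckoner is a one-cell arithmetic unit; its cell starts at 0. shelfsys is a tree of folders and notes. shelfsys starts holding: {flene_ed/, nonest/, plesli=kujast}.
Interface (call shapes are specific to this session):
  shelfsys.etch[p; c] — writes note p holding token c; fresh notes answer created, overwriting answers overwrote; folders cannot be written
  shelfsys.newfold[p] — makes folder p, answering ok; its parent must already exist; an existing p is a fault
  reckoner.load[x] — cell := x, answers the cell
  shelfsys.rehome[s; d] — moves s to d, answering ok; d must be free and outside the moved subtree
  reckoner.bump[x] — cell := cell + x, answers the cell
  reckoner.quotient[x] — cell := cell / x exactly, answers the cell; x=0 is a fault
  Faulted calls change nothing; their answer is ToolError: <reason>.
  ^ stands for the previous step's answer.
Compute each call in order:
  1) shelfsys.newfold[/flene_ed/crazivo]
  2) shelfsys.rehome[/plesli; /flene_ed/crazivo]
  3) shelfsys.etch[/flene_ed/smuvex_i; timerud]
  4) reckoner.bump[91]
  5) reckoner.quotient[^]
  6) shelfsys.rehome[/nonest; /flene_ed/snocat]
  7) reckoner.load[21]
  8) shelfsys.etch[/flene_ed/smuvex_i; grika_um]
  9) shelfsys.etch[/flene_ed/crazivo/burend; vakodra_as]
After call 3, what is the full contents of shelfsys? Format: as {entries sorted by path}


Answer: {flene_ed/, flene_ed/crazivo/, flene_ed/smuvex_i=timerud, nonest/, plesli=kujast}

Derivation:
==> shelfsys.newfold(p→/flene_ed/crazivo)
<== ok
==> shelfsys.rehome(s→/plesli, d→/flene_ed/crazivo)
<== ToolError: exists
==> shelfsys.etch(p→/flene_ed/smuvex_i, c→timerud)
<== created
==> reckoner.bump(x→91)
<== 91
==> reckoner.quotient(x→^)
<== 1
==> shelfsys.rehome(s→/nonest, d→/flene_ed/snocat)
<== ok
==> reckoner.load(x→21)
<== 21
==> shelfsys.etch(p→/flene_ed/smuvex_i, c→grika_um)
<== overwrote
==> shelfsys.etch(p→/flene_ed/crazivo/burend, c→vakodra_as)
<== created


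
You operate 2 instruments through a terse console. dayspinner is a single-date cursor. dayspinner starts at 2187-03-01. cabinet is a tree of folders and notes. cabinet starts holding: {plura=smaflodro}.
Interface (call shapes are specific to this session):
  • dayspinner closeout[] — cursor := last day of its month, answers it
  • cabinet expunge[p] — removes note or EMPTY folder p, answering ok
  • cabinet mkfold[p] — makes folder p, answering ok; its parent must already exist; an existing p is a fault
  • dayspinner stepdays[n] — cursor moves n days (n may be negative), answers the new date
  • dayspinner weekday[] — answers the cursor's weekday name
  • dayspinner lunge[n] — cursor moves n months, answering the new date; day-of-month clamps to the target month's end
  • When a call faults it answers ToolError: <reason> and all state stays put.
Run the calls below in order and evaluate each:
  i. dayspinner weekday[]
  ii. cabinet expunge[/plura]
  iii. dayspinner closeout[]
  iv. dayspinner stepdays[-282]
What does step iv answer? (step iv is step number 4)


Answer: 2186-06-22

Derivation:
[in] dayspinner weekday
  Thursday
[in] cabinet expunge p=/plura
  ok
[in] dayspinner closeout
  2187-03-31
[in] dayspinner stepdays n=-282
  2186-06-22


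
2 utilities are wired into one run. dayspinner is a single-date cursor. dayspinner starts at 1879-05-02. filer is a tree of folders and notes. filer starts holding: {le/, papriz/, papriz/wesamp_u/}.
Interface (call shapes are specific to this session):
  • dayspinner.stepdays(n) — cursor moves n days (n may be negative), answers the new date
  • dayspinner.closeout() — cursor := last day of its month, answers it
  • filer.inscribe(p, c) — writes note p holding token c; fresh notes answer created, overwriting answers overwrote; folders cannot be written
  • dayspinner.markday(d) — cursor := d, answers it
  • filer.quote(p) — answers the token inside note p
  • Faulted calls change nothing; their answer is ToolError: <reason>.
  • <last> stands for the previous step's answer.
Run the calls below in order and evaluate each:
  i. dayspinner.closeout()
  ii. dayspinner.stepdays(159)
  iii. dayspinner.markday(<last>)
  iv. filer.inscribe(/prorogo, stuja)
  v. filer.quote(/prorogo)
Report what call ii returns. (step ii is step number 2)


I run closeout, and see 1879-05-31.
I use stepdays on n→159, yielding 1879-11-06.
Calling markday on d→<last>, → 1879-11-06.
Using inscribe on p→/prorogo, c→stuja, and see created.
Now I run quote on p→/prorogo, and observe stuja.

Answer: 1879-11-06


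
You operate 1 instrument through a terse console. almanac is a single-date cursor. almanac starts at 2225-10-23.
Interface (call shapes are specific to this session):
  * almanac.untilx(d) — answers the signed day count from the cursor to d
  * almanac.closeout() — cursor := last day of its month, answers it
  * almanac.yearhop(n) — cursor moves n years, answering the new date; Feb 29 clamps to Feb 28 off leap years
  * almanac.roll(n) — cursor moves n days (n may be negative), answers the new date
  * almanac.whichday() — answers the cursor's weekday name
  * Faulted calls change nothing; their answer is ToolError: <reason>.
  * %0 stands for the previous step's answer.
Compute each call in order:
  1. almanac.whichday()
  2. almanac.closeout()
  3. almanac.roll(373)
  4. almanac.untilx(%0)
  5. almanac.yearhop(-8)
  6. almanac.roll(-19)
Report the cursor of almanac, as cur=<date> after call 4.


Answer: cur=2226-11-08

Derivation:
;; 1. almanac.whichday() => Sunday
;; 2. almanac.closeout() => 2225-10-31
;; 3. almanac.roll(n→373) => 2226-11-08
;; 4. almanac.untilx(d→%0) => 0
;; 5. almanac.yearhop(n→-8) => 2218-11-08
;; 6. almanac.roll(n→-19) => 2218-10-20


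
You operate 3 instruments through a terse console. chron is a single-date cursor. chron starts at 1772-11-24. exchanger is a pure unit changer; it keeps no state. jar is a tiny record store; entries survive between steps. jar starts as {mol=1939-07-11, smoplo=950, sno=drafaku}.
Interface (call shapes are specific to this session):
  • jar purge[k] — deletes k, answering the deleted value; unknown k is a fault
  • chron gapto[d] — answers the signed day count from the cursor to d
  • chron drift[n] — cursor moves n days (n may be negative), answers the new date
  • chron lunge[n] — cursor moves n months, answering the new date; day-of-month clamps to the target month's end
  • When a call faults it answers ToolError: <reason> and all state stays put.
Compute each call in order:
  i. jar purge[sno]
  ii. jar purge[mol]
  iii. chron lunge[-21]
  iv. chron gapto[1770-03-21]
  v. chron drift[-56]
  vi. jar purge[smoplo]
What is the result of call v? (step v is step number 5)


Answer: 1770-12-30

Derivation:
> jar purge k→sno
  drafaku
> jar purge k→mol
  1939-07-11
> chron lunge n→-21
  1771-02-24
> chron gapto d→1770-03-21
  -340
> chron drift n→-56
  1770-12-30
> jar purge k→smoplo
  950


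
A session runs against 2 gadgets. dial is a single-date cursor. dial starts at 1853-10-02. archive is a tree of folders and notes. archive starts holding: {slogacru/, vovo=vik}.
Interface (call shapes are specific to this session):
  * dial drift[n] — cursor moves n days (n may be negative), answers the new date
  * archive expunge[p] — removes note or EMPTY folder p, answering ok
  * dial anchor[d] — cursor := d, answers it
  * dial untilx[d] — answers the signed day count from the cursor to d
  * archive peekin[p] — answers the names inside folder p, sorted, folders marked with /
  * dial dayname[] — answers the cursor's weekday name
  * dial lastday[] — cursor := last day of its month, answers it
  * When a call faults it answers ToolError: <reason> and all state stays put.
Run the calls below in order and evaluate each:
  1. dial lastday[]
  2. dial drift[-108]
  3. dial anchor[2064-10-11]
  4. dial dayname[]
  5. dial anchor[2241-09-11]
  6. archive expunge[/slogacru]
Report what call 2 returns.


// dial lastday() : 1853-10-31
// dial drift(n='-108') : 1853-07-15
// dial anchor(d='2064-10-11') : 2064-10-11
// dial dayname() : Saturday
// dial anchor(d='2241-09-11') : 2241-09-11
// archive expunge(p='/slogacru') : ok

Answer: 1853-07-15


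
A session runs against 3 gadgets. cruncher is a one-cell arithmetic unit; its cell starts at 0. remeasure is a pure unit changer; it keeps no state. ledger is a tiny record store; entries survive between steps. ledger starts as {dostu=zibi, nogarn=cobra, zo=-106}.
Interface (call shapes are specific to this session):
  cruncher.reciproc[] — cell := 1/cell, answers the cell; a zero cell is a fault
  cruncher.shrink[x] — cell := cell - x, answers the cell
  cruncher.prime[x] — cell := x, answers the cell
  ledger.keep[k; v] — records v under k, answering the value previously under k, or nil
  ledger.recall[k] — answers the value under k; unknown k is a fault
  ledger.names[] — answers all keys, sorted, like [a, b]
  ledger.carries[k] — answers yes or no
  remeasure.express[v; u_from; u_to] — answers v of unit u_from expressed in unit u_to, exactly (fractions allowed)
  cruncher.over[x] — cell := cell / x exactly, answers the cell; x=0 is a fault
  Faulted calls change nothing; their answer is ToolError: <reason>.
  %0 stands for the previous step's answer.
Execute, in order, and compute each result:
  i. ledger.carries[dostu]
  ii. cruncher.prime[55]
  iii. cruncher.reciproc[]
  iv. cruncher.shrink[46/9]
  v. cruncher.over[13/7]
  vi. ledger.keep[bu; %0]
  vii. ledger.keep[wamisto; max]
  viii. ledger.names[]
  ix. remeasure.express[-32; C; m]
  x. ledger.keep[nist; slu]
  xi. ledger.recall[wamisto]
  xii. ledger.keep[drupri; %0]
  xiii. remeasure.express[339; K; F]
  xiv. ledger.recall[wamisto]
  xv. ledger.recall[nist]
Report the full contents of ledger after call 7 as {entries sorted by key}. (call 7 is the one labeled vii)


Answer: {bu=-17647/6435, dostu=zibi, nogarn=cobra, wamisto=max, zo=-106}

Derivation:
> carries k: dostu
[out] yes
> prime x: 55
[out] 55
> reciproc
[out] 1/55
> shrink x: 46/9
[out] -2521/495
> over x: 13/7
[out] -17647/6435
> keep k: bu v: %0
[out] nil
> keep k: wamisto v: max
[out] nil
> names
[out] [bu, dostu, nogarn, wamisto, zo]
> express v: -32 u_from: C u_to: m
[out] ToolError: incompatible units
> keep k: nist v: slu
[out] nil
> recall k: wamisto
[out] max
> keep k: drupri v: %0
[out] nil
> express v: 339 u_from: K u_to: F
[out] 15053/100
> recall k: wamisto
[out] max
> recall k: nist
[out] slu
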